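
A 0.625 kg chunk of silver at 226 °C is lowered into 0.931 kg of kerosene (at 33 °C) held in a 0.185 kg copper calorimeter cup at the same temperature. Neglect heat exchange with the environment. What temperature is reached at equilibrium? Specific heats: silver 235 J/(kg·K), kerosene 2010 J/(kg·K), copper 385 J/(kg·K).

T_f ≈ 46.6 °C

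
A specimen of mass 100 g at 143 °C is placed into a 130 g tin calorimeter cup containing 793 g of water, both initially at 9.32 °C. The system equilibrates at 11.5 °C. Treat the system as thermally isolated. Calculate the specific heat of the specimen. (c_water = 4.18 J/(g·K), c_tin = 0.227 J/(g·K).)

Conservation of energy gives ΣQ = 0:
100×c×(11.5 − 143) + 793×4.18×(11.5 − 9.32) + 130×0.227×(11.5 − 9.32) = 0
-13150 c = -7290.5
c = -7290.5/-13150 ≈ 0.5544 J/(g·K)

c ≈ 0.554 J/(g·K)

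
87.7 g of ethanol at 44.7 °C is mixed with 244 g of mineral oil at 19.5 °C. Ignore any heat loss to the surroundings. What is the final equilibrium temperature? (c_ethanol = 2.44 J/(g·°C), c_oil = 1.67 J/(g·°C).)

T_f ≈ 28.2 °C

Conservation of energy gives ΣQ = 0:
87.7*2.44*(T − 44.7) + 244*1.67*(T − 19.5) = 0
213.99(T − 44.7) + 407.48(T − 19.5) = 0
621.47 T = 17511
T = 17511 / 621.47 = 28.2 °C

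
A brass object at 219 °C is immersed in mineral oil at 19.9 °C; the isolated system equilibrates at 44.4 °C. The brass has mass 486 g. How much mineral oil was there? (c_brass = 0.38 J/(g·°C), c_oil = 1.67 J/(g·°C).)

m ≈ 788 g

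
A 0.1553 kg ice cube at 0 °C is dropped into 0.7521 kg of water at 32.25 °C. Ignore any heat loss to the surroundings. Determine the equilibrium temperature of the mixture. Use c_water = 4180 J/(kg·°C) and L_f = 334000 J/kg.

T_f ≈ 13.1 °C

Heat gained plus heat lost sum to zero:
latent heat to melt: 0.1553×334000 = 51870; warm the meltwater: 649.15 T; water cools: 0.7521×4180×(T − 32.25) = 3143.8(T − 32.25)
3792.9 T = 101387 − 51870 = 49517
T ≈ 13.05 °C — above 0 °C, consistent with complete melting.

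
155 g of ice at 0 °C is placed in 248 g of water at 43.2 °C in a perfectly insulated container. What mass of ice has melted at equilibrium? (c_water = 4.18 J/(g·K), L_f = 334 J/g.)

Water can give up m c ΔT = 248×4.18×43.2 = 44783 J before reaching 0 °C.
Melting all 155 g of ice would need 155×334 = 51770 J.
Since 44783 < 51770 J, not all the ice melts; equilibrium is at 0 °C.
m_melted×334 = 44783  ⇒  m_melted ≈ 134.1 g.

m_melted ≈ 134 g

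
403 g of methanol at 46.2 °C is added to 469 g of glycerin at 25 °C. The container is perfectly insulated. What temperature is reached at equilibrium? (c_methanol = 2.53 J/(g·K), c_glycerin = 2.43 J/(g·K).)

Net heat exchanged in the isolated system is zero:
403×2.53×(T − 46.2) + 469×2.43×(T − 25) = 0
2159.3 T = 75597
T = 75597/2159.3 ≈ 35.01 °C

T_f ≈ 35.0 °C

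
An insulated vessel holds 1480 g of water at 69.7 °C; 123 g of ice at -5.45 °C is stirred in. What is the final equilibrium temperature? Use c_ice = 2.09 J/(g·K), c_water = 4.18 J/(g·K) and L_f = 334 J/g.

T_f ≈ 58.0 °C

Energy balance with sensible and latent terms:
warm ice to 0 °C: 123×2.09×(0 − (-5.45)) = 1401; fusion: m_ice L_f = 123×334 = 41082; meltwater 0→T: 123×4.18×T = 514.14 T; water: 6186.4(T − 69.7)
6700.5 T = 431192 − 42483 = 388709
T ≈ 58.01 °C. Since T > 0 °C, the all-ice-melts assumption holds.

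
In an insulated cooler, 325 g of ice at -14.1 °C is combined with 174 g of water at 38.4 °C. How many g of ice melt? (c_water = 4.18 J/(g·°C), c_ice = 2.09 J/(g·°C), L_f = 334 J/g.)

m_melted ≈ 54.9 g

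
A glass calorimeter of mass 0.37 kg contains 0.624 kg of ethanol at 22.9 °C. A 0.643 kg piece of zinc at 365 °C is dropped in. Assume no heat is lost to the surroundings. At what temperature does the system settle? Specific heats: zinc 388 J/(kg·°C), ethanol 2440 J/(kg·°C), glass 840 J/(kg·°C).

T_f ≈ 63.9 °C

Net heat exchanged in the isolated system is zero:
0.643*388*(T − 365) + 0.624*2440*(T − 22.9) + 0.37*840*(T − 22.9) = 0
249.48(T − 365) + 1522.6(T − 22.9) + 310.8(T − 22.9) = 0
2082.8 T = 133046
T = 133046/2082.8 ≈ 63.88 °C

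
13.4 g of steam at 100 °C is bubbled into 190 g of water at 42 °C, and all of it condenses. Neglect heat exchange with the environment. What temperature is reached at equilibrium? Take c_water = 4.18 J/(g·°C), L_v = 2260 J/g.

T_f ≈ 81.4 °C

Net heat exchanged in the isolated system is zero:
condense steam: −13.4×2260 = −30284; condensed water 100 °C→T: 56.01(T − 100); original water: 794.2(T − 42)
850.21 T = 30284 + 5601.2 + 33356 = 69242
T ≈ 81.44 °C (< 100 °C, so full condensation is consistent).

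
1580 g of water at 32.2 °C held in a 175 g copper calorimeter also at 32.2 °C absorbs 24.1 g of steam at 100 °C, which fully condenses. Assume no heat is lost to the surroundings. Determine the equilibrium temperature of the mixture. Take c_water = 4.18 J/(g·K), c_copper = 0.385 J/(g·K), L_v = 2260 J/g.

T_f ≈ 41.3 °C

Energy balance with sensible and latent terms:
steam→water at 100 °C releases m L_v = 24.1·2260 = 54466
  condensed water 100 °C→T: 100.74(T − 100)
  water warms: 1580·4.18·(T − 32.2) = 6604.4(T − 32.2)
  cup: 67.38(T − 32.2)
6772.5 T = 54466 + 10074 + 214831 = 279371
T ≈ 41.25 °C — below 100 °C, confirming all the steam condensed.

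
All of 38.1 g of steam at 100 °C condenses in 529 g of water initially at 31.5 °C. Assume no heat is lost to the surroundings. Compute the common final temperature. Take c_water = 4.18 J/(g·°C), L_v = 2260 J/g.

T_f ≈ 72.4 °C

Taking heat into each body as positive, Σ m c ΔT = 0:
steam→water at 100 °C releases m L_v = 38.1·2260 = 86106; condensate cools 100→T: 38.1·4.18·(T − 100) = 159.26(T − 100); original water: 2211.2(T − 31.5)
2370.5 T = 86106 + 15926 + 69653 = 171685
T ≈ 72.43 °C — below 100 °C, confirming all the steam condensed.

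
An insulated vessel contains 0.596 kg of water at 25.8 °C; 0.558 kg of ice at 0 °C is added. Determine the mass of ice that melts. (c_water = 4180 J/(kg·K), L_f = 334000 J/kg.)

m_melted ≈ 0.192 kg

Water can give up m c ΔT = 0.596·4180·25.8 = 64275 J before reaching 0 °C.
To melt every bit of ice: 0.558·334000 = 186372 J.
That's not enough to melt it all — equilibrium is at 0 °C with ice remaining.
m_melt = 64275 / L_f = 0.1924 kg.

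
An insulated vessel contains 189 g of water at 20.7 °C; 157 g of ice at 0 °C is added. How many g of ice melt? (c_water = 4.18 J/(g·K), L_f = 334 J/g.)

Water can give up m c ΔT = 189·4.18·20.7 = 16353 J before reaching 0 °C.
To melt every bit of ice: 157·334 = 52438 J.
Since 16353 < 52438 J, not all the ice melts; equilibrium is at 0 °C.
Mass melted = 16353/334 ≈ 48.96 g.

m_melted ≈ 49 g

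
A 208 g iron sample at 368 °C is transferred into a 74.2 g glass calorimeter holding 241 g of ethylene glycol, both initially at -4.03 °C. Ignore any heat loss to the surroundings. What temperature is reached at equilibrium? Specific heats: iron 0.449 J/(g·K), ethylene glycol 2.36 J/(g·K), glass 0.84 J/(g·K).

T_f ≈ 43.9 °C

Taking heat into each body as positive, Σ m c ΔT = 0:
208×0.449×(T − 368) + 241×2.36×(T − (-4.03)) + 74.2×0.84×(T − (-4.03)) = 0
93.39(T − 368) + 568.76(T − (-4.03)) + 62.33(T − (-4.03)) = 0
(93.39 + 568.76 + 62.33) T = 93.39×368 + 568.76×(-4.03) + 62.33×(-4.03)
T = 31825/724.48 ≈ 43.93 °C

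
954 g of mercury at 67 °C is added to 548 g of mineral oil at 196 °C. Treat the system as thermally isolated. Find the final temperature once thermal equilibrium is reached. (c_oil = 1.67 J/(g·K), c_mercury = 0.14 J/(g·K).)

Taking heat into each body as positive, Σ m c ΔT = 0:
548*1.67*(T − 196) + 954*0.14*(T − 67) = 0
915.16(T − 196) + 133.56(T − 67) = 0
1048.7 T = 188320
T = 188320/1048.7 ≈ 179.57 °C

T_f ≈ 179.6 °C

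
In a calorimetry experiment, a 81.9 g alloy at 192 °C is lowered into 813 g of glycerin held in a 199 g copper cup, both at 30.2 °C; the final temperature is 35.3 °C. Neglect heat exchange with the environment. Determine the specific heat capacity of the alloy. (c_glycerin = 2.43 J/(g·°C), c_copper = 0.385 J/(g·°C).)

c ≈ 0.816 J/(g·°C)

Conservation of energy gives ΣQ = 0:
81.9×c×(35.3 − 192) + 813×2.43×(35.3 − 30.2) + 199×0.385×(35.3 − 30.2) = 0
-12834 c = -10466
c = -10466/-12834 ≈ 0.8155 J/(g·°C)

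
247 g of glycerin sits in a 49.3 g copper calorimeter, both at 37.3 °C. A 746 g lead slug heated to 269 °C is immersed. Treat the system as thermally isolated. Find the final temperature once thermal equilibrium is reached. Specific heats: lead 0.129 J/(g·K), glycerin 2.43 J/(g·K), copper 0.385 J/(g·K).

T_f ≈ 68.5 °C

Energy conservation, ΣQ = 0:
746*0.129*(T − 269) + 247*2.43*(T − 37.3) + 49.3*0.385*(T − 37.3) = 0
96.23(T − 269) + 600.21(T − 37.3) + 18.98(T − 37.3) = 0
(96.23 + 600.21 + 18.98) T = 96.23*269 + 600.21*37.3 + 18.98*37.3
T = 48983 / 715.42 = 68.5 °C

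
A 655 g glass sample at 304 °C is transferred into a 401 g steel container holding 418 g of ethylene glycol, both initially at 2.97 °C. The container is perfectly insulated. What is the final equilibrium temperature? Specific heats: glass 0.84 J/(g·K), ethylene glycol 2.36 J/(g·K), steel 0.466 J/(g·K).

T_f ≈ 99.1 °C

Heat gained plus heat lost sum to zero:
655·0.84·(T − 304) + 418·2.36·(T − 2.97) + 401·0.466·(T − 2.97) = 0
(550.2 + 986.48 + 186.87) T = 550.2·304 + 986.48·2.97 + 186.87·2.97
T = 170746/1723.5 ≈ 99.07 °C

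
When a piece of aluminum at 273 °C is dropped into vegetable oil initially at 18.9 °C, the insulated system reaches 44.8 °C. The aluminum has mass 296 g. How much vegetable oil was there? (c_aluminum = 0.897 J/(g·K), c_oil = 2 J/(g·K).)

Conservation of energy gives ΣQ = 0:
296×0.897×(44.8 − 273) + m×2×(44.8 − 18.9) = 0
51.8 m = 60590
m = 60590/51.8 ≈ 1170 g

m ≈ 1170 g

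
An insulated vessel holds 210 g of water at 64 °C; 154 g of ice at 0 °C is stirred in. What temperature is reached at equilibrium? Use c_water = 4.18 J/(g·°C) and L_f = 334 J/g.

T_f ≈ 3.1 °C

Net heat exchanged in the isolated system is zero:
melt ice: 154·334 = 51436; warm the meltwater: 643.72 T; water cools: 210·4.18·(T − 64) = 877.8(T − 64)
1521.5 T = 56179 − 51436 = 4743.2
T ≈ 3.12 °C (positive, so assuming full melt was valid).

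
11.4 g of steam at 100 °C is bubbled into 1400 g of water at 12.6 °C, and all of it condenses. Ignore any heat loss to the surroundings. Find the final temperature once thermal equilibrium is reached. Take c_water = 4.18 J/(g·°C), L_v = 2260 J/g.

T_f ≈ 17.7 °C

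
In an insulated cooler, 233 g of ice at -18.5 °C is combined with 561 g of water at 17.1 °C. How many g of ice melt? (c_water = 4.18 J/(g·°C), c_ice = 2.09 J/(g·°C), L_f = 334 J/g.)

m_melted ≈ 93.1 g

Water can give up m c ΔT = 561×4.18×17.1 = 40099 J before reaching 0 °C.
Of that, 233×2.09×18.5 = 9008.9 J goes to bring the ice to 0 °C, leaving 31090 J.
Melting all 233 g of ice would need 233×334 = 77822 J.
That's not enough to melt it all — equilibrium is at 0 °C with ice remaining.
m_melted×334 = 31090  ⇒  m_melted ≈ 93.08 g.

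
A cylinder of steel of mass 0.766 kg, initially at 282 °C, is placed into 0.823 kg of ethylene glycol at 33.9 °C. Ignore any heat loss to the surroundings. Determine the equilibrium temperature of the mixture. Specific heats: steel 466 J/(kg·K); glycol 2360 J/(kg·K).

T_f is the heat-capacity-weighted average of the initial temperatures:
T_f = (356.96·282 + 1942.3·33.9) / (356.96 + 1942.3)
    = 166505 / 2299.2 ≈ 72.42 °C

T_f ≈ 72.4 °C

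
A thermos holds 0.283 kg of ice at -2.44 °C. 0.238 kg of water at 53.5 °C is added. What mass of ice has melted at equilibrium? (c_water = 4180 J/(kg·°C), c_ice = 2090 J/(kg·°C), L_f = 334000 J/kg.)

m_melted ≈ 0.155 kg

Cooling the water to 0 °C releases 0.238·4180·53.5 = 53224 J.
Of that, 0.283·2090·2.44 = 1443.2 J goes to bring the ice to 0 °C, leaving 51781 J.
Fully melting the ice requires m_ice L_f = 0.283·334000 = 94522 J.
That's not enough to melt it all — equilibrium is at 0 °C with ice remaining.
m_melt = 51781 / L_f = 0.155 kg.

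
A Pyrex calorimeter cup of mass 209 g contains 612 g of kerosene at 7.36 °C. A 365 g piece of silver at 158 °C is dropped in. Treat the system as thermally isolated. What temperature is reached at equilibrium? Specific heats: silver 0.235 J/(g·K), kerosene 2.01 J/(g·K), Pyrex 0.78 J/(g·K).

T_f ≈ 16.1 °C

Let T be the final temperature. ΣQ_i = 0:
365×0.235×(T − 158) + 612×2.01×(T − 7.36) + 209×0.78×(T − 7.36) = 0
1478.9 T = 23806
T ≈ 16.10 °C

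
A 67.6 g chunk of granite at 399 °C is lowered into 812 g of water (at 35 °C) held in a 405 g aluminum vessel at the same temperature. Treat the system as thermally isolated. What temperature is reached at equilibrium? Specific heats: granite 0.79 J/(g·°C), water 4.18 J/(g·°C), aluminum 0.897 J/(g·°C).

T_f ≈ 40.1 °C

T_f = Σ m_i c_i T_i / Σ m_i c_i:
T_f = (53.4*399 + 3394.2*35 + 363.29*35) / (53.4 + 3394.2 + 363.29)
    = 152819 / 3810.8 ≈ 40.10 °C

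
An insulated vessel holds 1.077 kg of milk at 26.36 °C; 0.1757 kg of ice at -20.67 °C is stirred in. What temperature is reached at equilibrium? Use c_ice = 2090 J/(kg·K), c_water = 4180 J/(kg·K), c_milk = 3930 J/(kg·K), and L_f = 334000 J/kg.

T_f ≈ 9.1 °C

Taking heat into each body as positive, Σ m c ΔT = 0:
ice -20.67→0 °C: 0.1757·2090·20.67 = 7590.3; fusion: m_ice L_f = 0.1757·334000 = 58684; meltwater 0→T: 0.1757·4180·T = 734.43 T; milk cools: 1.077·3930·(T − 26.36) = 4232.6(T − 26.36)
4967 T = 111572 − 66274 = 45298
T ≈ 9.12 °C. Since T > 0 °C, the all-ice-melts assumption holds.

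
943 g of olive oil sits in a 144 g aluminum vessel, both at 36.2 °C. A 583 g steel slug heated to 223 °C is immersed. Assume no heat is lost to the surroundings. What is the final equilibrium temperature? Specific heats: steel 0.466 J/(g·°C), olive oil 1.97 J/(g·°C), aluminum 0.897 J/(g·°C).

T_f ≈ 58.7 °C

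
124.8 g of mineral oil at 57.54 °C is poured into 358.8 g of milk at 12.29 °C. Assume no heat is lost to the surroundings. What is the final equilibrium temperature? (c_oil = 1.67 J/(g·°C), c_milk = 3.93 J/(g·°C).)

Setting the total heat transfer to zero:
124.8×1.67×(T − 57.54) + 358.8×3.93×(T − 12.29) = 0
1618.5 T = 29322
T = 29322 / 1618.5 = 18.1 °C

T_f ≈ 18.1 °C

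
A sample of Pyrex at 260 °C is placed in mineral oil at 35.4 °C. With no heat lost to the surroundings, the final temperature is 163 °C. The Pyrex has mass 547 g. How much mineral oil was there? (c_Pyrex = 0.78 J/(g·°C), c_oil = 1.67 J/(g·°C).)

m ≈ 194 g

|Q_Pyrex| = |Q_oil|:
547·0.78·(260 − 163) = m·1.67·(163 − 35.4)
213.09 m = 41386  ⇒  m ≈ 194.2 g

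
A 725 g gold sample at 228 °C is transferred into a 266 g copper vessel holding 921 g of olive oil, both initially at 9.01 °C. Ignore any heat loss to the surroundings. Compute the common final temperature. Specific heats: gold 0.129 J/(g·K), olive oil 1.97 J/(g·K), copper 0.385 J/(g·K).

T_f ≈ 19.2 °C

T_f is the heat-capacity-weighted average of the initial temperatures:
T_f = (93.53·228 + 1814.4·9.01 + 102.41·9.01) / (93.53 + 1814.4 + 102.41)
    = 38594 / 2010.3 ≈ 19.20 °C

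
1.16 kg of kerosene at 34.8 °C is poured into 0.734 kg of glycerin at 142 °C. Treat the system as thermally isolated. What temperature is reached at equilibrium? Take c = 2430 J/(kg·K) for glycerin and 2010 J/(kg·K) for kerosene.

T_f ≈ 81.3 °C

Set heat shed by the hot body equal to heat absorbed by the cold body:
0.734·2430·(142 − T) = 1.16·2010·(T − 34.8)
1783.6(142 − T) = 2331.6(T − 34.8)
4115.2 T = 334414  ⇒  T ≈ 81.26 °C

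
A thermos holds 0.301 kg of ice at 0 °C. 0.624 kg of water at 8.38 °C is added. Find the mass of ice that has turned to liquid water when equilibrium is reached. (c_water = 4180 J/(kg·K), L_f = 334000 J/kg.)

Water can give up m c ΔT = 0.624×4180×8.38 = 21858 J before reaching 0 °C.
To melt every bit of ice: 0.301×334000 = 100534 J.
21858 J < 100534 J, so only part of the ice melts and the system sits at 0 °C.
Mass melted = 21858/334000 ≈ 0.06544 kg.

m_melted ≈ 0.0654 kg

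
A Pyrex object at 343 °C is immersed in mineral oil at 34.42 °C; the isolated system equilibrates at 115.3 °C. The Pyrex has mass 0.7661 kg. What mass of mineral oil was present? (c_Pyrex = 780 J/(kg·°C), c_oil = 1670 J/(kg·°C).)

|Q_Pyrex| = |Q_oil|:
0.7661·780·(343 − 115.3) = m·1670·(115.3 − 34.42)
135070 m = 136064  ⇒  m ≈ 1.007 kg

m ≈ 1.01 kg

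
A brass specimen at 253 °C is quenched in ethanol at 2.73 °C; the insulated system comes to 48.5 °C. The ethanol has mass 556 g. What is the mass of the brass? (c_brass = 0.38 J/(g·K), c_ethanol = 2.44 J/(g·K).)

m ≈ 799 g

Heat lost by the brass = heat gained by the ethanol:
m·0.38·(253 − 48.5) = 556·2.44·(48.5 − 2.73)
77.71 m = 62093  ⇒  m ≈ 799 g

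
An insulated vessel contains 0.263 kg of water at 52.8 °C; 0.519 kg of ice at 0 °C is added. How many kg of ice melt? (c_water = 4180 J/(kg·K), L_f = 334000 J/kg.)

m_melted ≈ 0.174 kg

Water can give up m c ΔT = 0.263×4180×52.8 = 58045 J before reaching 0 °C.
Fully melting the ice requires m_ice L_f = 0.519×334000 = 173346 J.
That's not enough to melt it all — equilibrium is at 0 °C with ice remaining.
Mass melted = 58045/334000 ≈ 0.1738 kg.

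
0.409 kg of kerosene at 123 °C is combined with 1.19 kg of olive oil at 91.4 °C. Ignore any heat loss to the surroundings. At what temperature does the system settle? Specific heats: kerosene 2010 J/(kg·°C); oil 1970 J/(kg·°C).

T_f ≈ 99.6 °C

With ΣQ=0 the equilibrium temperature is the m·c-weighted mean:
T_f = (822.09*123 + 2344.3*91.4) / (822.09 + 2344.3)
    = 315386 / 3166.4 ≈ 99.60 °C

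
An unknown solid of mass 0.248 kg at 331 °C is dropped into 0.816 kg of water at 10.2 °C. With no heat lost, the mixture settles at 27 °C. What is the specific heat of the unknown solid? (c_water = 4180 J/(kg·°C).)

c ≈ 760 J/(kg·°C)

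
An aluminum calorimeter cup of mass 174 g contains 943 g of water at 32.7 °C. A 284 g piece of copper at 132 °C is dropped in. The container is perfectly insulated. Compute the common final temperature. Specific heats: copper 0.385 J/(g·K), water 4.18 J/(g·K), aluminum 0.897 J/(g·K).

Conservation of energy gives ΣQ = 0:
284*0.385*(T − 132) + 943*4.18*(T − 32.7) + 174*0.897*(T − 32.7) = 0
4207.2 T = 148432
T = 148432/4207.2 ≈ 35.28 °C

T_f ≈ 35.3 °C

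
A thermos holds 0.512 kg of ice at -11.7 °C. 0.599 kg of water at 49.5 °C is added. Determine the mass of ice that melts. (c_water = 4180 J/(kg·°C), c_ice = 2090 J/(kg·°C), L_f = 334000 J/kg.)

m_melted ≈ 0.334 kg

Water can give up m c ΔT = 0.599×4180×49.5 = 123939 J before reaching 0 °C.
Of that, 0.512×2090×11.7 = 12520 J goes to bring the ice to 0 °C, leaving 111419 J.
Melting all 0.512 kg of ice would need 0.512×334000 = 171008 J.
111419 J < 171008 J, so only part of the ice melts and the system sits at 0 °C.
m_melt = 111419 / L_f = 0.3336 kg.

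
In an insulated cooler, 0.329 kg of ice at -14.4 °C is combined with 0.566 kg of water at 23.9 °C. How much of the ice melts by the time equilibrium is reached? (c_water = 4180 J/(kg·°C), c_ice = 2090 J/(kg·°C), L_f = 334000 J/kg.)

m_melted ≈ 0.14 kg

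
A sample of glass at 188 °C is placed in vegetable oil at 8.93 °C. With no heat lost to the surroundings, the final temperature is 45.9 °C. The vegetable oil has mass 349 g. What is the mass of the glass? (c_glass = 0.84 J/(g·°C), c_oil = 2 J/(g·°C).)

m ≈ 216 g

Heat lost by the glass = heat gained by the oil:
m×0.84×(188 − 45.9) = 349×2×(45.9 − 8.93)
119.36 m = 25805  ⇒  m ≈ 216.2 g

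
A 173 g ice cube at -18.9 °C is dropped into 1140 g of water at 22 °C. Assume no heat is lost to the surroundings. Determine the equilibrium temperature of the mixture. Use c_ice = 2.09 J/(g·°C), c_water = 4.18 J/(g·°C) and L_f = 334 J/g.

T_f ≈ 7.3 °C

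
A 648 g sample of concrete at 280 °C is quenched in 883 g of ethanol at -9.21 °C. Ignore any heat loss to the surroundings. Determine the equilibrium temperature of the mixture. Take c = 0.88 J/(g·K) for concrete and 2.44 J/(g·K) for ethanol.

T_f ≈ 51.3 °C

Setting the total heat transfer to zero:
648×0.88×(T − 280) + 883×2.44×(T − (-9.21)) = 0
(570.24 + 2154.5) T = 570.24×280 + 2154.5×(-9.21)
T = 139824/2724.8 ≈ 51.32 °C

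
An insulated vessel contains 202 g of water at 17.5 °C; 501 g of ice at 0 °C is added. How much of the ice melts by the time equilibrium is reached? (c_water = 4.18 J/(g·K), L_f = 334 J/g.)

m_melted ≈ 44.2 g

Cooling the water to 0 °C releases 202·4.18·17.5 = 14776 J.
To melt every bit of ice: 501·334 = 167334 J.
That's not enough to melt it all — equilibrium is at 0 °C with ice remaining.
m_melt = 14776 / L_f = 44.24 g.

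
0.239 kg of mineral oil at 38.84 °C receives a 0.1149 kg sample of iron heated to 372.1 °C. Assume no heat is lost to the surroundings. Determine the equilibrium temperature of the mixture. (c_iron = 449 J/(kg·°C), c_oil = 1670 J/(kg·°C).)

T_f ≈ 77.0 °C

Conservation of energy gives ΣQ = 0:
0.1149·449·(T − 372.1) + 0.239·1670·(T − 38.84) = 0
(51.59 + 399.13) T = 51.59·372.1 + 399.13·38.84
T ≈ 76.99 °C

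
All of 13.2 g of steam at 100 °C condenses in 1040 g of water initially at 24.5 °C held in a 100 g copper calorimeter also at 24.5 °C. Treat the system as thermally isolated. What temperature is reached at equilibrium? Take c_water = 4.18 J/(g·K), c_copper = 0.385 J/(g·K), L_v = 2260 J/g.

T_f ≈ 32.2 °C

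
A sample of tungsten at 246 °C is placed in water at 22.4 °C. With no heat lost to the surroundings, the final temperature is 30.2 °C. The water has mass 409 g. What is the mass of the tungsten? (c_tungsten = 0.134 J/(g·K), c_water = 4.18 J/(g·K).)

Heat lost by the tungsten = heat gained by the water:
m·0.134·(246 − 30.2) = 409·4.18·(30.2 − 22.4)
28.92 m = 13335  ⇒  m ≈ 461.1 g

m ≈ 461 g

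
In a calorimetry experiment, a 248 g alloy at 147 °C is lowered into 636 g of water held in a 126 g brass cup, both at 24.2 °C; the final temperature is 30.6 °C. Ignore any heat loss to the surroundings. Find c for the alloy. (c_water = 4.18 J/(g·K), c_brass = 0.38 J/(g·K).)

Let T be the final temperature. ΣQ_i = 0:
248·c·(30.6 − 147) + 636·4.18·(30.6 − 24.2) + 126·0.38·(30.6 − 24.2) = 0
-28867 c = -17321
c = -17321/-28867 ≈ 0.6 J/(g·K)

c ≈ 0.6 J/(g·K)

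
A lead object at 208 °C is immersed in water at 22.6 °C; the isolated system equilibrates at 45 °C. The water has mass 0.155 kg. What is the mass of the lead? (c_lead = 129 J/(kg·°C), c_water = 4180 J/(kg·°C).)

m ≈ 0.69 kg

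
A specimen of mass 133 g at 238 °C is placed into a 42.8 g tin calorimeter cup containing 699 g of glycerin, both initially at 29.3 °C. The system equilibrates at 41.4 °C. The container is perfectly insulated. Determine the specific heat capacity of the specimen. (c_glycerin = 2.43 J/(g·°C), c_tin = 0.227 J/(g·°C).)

Energy conservation, ΣQ = 0:
133×c×(41.4 − 238) + 699×2.43×(41.4 − 29.3) + 42.8×0.227×(41.4 − 29.3) = 0
-26148 c = -20670
c = -20670/-26148 ≈ 0.7905 J/(g·°C)

c ≈ 0.791 J/(g·°C)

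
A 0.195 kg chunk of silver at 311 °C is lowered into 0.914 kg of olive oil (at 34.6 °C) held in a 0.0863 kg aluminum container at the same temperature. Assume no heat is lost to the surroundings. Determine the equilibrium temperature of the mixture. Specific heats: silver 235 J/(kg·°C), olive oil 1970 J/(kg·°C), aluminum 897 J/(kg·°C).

T_f = Σ m_i c_i T_i / Σ m_i c_i:
T_f = (45.83×311 + 1800.6×34.6 + 77.41×34.6) / (45.83 + 1800.6 + 77.41)
    = 79230 / 1923.8 ≈ 41.18 °C

T_f ≈ 41.2 °C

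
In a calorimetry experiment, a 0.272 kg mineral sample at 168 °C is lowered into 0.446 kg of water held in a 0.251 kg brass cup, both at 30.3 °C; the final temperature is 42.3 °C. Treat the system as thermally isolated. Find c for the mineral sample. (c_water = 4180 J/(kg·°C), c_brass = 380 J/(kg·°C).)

c ≈ 688 J/(kg·°C)

Heat gained plus heat lost sum to zero:
0.272×c×(42.3 − 168) + 0.446×4180×(42.3 − 30.3) + 0.251×380×(42.3 − 30.3) = 0
-34.19 c = -23516
c = -23516/-34.19 ≈ 687.8 J/(kg·°C)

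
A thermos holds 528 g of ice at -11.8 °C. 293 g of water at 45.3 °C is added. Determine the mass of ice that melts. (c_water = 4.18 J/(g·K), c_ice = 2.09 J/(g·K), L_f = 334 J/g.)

m_melted ≈ 127 g

Heat available from the water dropping to 0 °C: 293·4.18·45.3 = 55481 J.
Of that, 528·2.09·11.8 = 13022 J goes to bring the ice to 0 °C, leaving 42459 J.
Melting all 528 g of ice would need 528·334 = 176352 J.
42459 J < 176352 J, so only part of the ice melts and the system sits at 0 °C.
m_melted·334 = 42459  ⇒  m_melted ≈ 127.1 g.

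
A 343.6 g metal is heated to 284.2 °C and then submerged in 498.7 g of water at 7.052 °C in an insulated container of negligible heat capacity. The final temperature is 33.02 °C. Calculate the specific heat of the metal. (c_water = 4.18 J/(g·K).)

c ≈ 0.627 J/(g·K)

Heat lost by the metal = heat gained by the water:
343.6×c×(284.2 − 33.02) = 498.7×4.18×(33.02 − 7.052)
86305 c = 54132  ⇒  c ≈ 0.6272 J/(g·K)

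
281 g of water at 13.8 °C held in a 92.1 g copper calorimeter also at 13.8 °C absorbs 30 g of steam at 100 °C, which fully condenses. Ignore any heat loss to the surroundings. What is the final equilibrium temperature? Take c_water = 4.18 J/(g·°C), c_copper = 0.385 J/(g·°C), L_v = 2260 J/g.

T_f ≈ 72.7 °C

Let T be the final temperature. ΣQ_i = 0:
latent heat released on condensation: 30·2260 = 67800; condensed water 100 °C→T: 125.4(T − 100); original water: 1174.6(T − 13.8); copper cup: 92.1·0.385·(T − 13.8) = 35.46(T − 13.8)
1335.4 T = 67800 + 12540 + 16699 = 97039
T ≈ 72.66 °C — below 100 °C, confirming all the steam condensed.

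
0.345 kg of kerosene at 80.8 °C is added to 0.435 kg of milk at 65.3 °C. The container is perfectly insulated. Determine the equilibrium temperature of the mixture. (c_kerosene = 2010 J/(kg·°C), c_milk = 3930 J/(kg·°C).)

T_f = Σ m_i c_i T_i / Σ m_i c_i:
T_f = (693.45·80.8 + 1709.5·65.3) / (693.45 + 1709.5)
    = 167664 / 2403 ≈ 69.77 °C

T_f ≈ 69.8 °C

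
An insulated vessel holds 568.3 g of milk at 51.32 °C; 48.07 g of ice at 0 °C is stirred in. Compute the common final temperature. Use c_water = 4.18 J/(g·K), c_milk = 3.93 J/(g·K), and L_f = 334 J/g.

Sum of m c ΔT and latent-heat terms is zero:
melt ice: 48.07×334 = 16055; meltwater 0→T: 48.07×4.18×T = 200.93 T; milk: 2233.4(T − 51.32)
2434.4 T = 114619 − 16055 = 98564
T ≈ 40.49 °C. Since T > 0 °C, the all-ice-melts assumption holds.

T_f ≈ 40.5 °C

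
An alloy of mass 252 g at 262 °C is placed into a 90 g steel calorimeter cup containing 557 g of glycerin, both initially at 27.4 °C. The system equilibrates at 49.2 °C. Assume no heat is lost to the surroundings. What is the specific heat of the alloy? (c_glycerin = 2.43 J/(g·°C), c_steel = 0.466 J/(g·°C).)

c ≈ 0.567 J/(g·°C)

Setting the total heat transfer to zero:
252×c×(49.2 − 262) + 557×2.43×(49.2 − 27.4) + 90×0.466×(49.2 − 27.4) = 0
-53626 c = -30421
c = -30421/-53626 ≈ 0.5673 J/(g·°C)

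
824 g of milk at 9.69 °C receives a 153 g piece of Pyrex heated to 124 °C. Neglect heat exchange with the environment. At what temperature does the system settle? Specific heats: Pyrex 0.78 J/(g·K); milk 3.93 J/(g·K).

T_f ≈ 13.8 °C

Heat gained plus heat lost sum to zero:
153·0.78·(T − 124) + 824·3.93·(T − 9.69) = 0
119.34(T − 124) + 3238.3(T − 9.69) = 0
3357.7 T = 46177
T ≈ 13.75 °C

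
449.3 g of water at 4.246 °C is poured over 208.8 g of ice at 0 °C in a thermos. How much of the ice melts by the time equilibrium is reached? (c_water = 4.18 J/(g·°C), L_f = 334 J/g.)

Cooling the water to 0 °C releases 449.3·4.18·4.246 = 7974.3 J.
Melting all 208.8 g of ice would need 208.8·334 = 69739 J.
Since 7974.3 < 69739 J, not all the ice melts; equilibrium is at 0 °C.
m_melted·334 = 7974.3  ⇒  m_melted ≈ 23.88 g.

m_melted ≈ 23.9 g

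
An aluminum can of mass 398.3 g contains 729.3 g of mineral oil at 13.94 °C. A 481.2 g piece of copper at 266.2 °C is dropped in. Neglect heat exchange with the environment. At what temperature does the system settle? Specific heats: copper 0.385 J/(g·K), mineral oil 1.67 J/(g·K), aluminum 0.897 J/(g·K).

T_f = Σ m_i c_i T_i / Σ m_i c_i:
T_f = (185.26×266.2 + 1217.9×13.94 + 357.28×13.94) / (185.26 + 1217.9 + 357.28)
    = 71275 / 1760.5 ≈ 40.49 °C

T_f ≈ 40.5 °C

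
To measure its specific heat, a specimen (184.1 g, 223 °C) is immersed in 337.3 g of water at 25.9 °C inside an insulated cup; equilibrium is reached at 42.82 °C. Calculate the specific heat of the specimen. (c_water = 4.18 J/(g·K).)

c ≈ 0.719 J/(g·K)

Heat lost by the specimen = heat gained by the water:
184.1·c·(223 − 42.82) = 337.3·4.18·(42.82 − 25.9)
33171 c = 23856  ⇒  c ≈ 0.7192 J/(g·K)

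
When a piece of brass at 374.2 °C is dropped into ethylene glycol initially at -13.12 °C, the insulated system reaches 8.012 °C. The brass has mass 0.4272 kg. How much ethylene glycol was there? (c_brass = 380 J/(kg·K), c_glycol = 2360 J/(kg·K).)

Heat lost by the brass = heat gained by the glycol:
0.4272×380×(374.2 − 8.012) = m×2360×(8.012 − (-13.12))
49872 m = 59445  ⇒  m ≈ 1.192 kg

m ≈ 1.19 kg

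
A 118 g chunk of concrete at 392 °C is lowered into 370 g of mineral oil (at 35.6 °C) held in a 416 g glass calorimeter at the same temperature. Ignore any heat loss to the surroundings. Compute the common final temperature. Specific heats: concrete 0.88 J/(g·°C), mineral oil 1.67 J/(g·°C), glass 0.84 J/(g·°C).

T_f ≈ 70.1 °C

T_f = Σ m_i c_i T_i / Σ m_i c_i:
T_f = (103.84×392 + 617.9×35.6 + 349.44×35.6) / (103.84 + 617.9 + 349.44)
    = 75143 / 1071.2 ≈ 70.15 °C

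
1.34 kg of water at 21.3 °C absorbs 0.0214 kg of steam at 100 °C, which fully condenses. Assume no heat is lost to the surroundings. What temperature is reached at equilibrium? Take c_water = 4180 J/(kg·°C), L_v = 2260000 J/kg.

T_f ≈ 31.0 °C

Sum of m c ΔT and latent-heat terms is zero:
latent heat released on condensation: 0.0214·2260000 = 48364
  condensed water 100 °C→T: 89.45(T − 100)
  original water: 5601.2(T − 21.3)
5690.7 T = 48364 + 8945.2 + 119306 = 176615
T ≈ 31.04 °C — below 100 °C, confirming all the steam condensed.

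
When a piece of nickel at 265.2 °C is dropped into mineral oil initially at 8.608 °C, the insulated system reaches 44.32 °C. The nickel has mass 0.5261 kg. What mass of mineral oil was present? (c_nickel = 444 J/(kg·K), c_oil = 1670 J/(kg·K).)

m ≈ 0.865 kg

Setting the total heat transfer to zero:
0.5261·444·(44.32 − 265.2) + m·1670·(44.32 − 8.608) = 0
59639 m = 51595
m = 51595/59639 ≈ 0.8651 kg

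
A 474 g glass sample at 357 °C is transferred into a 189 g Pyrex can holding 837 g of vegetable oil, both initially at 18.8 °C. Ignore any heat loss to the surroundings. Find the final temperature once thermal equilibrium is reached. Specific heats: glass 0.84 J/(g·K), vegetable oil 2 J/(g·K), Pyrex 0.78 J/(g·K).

T_f ≈ 79.5 °C

Taking heat into each body as positive, Σ m c ΔT = 0:
474*0.84*(T − 357) + 837*2*(T − 18.8) + 189*0.78*(T − 18.8) = 0
(398.16 + 1674 + 147.42) T = 398.16*357 + 1674*18.8 + 147.42*18.8
T = 176386 / 2219.6 = 79.5 °C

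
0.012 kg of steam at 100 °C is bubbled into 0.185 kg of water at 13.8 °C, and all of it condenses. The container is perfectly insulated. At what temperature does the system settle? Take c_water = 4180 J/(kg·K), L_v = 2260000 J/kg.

T_f ≈ 52.0 °C

Conservation of energy gives ΣQ = 0:
steam→water at 100 °C releases m L_v = 0.012·2260000 = 27120; condensate cools 100→T: 0.012·4180·(T − 100) = 50.16(T − 100); original water: 773.3(T − 13.8)
823.46 T = 27120 + 5016 + 10672 = 42808
T ≈ 51.98 °C — below 100 °C, confirming all the steam condensed.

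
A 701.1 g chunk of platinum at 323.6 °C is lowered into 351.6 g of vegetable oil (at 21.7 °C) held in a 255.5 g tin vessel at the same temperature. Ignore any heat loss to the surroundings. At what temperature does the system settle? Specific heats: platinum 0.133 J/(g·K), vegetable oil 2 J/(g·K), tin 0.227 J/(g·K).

T_f ≈ 54.6 °C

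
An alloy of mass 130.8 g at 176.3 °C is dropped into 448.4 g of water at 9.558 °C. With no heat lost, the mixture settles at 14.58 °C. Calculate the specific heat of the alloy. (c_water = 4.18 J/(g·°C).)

c ≈ 0.445 J/(g·°C)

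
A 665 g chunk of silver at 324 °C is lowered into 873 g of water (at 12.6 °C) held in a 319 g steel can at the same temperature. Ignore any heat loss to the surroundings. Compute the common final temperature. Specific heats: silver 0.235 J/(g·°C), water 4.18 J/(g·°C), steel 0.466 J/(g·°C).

Conservation of energy gives ΣQ = 0:
665·0.235·(T − 324) + 873·4.18·(T − 12.6) + 319·0.466·(T − 12.6) = 0
(156.27 + 3649.1 + 148.65) T = 156.27·324 + 3649.1·12.6 + 148.65·12.6
T = 98485 / 3954.1 = 24.9 °C

T_f ≈ 24.9 °C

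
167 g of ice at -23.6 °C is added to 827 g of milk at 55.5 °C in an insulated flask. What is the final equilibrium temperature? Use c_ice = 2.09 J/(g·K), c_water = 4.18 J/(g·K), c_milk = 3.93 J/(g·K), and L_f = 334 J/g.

Conservation of energy gives ΣQ = 0:
warm ice to 0 °C: 167·2.09·(0 − (-23.6)) = 8237.1; latent heat to melt: 167·334 = 55778; warm the meltwater: 698.06 T; milk: 3250.1(T − 55.5)
3948.2 T = 180381 − 64015 = 116366
T ≈ 29.47 °C — above 0 °C, consistent with complete melting.

T_f ≈ 29.5 °C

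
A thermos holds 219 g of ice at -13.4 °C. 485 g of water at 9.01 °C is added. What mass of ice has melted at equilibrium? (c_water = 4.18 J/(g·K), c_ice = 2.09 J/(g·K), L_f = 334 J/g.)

m_melted ≈ 36.3 g

Cooling the water to 0 °C releases 485×4.18×9.01 = 18266 J.
Of that, 219×2.09×13.4 = 6133.3 J goes to bring the ice to 0 °C, leaving 12133 J.
Fully melting the ice requires m_ice L_f = 219×334 = 73146 J.
Since 12133 < 73146 J, not all the ice melts; equilibrium is at 0 °C.
Mass melted = 12133/334 ≈ 36.33 g.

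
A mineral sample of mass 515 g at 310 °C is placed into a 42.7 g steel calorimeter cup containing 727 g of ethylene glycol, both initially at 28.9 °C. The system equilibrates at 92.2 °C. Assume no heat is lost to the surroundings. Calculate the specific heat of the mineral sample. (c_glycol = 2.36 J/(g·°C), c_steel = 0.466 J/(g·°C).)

Heat gained plus heat lost sum to zero:
515·c·(92.2 − 310) + 727·2.36·(92.2 − 28.9) + 42.7·0.466·(92.2 − 28.9) = 0
-112167 c = -109865
c = -109865/-112167 ≈ 0.9795 J/(g·°C)

c ≈ 0.979 J/(g·°C)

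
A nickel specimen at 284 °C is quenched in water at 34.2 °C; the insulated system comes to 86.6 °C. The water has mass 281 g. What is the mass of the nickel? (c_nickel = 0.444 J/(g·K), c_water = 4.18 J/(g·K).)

m ≈ 702 g

Let T be the final temperature. ΣQ_i = 0:
m×0.444×(86.6 − 284) + 281×4.18×(86.6 − 34.2) = 0
-87.65 m = -61548
m = -61548/-87.65 ≈ 702.2 g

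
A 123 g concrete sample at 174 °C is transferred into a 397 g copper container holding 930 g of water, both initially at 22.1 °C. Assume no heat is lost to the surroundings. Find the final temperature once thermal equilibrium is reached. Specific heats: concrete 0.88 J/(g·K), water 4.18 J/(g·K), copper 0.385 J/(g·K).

T_f ≈ 26.1 °C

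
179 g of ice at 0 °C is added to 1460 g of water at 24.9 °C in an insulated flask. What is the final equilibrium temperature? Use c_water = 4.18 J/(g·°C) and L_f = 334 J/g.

Energy balance with sensible and latent terms:
fusion: m_ice L_f = 179·334 = 59786; warm the meltwater: 748.22 T; water cools: 1460·4.18·(T − 24.9) = 6102.8(T − 24.9)
6851 T = 151960 − 59786 = 92174
T ≈ 13.45 °C — above 0 °C, consistent with complete melting.

T_f ≈ 13.5 °C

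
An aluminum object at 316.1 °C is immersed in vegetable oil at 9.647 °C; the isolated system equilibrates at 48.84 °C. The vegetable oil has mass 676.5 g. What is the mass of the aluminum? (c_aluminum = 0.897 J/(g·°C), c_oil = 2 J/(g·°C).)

|Q_aluminum| = |Q_oil|:
m·0.897·(316.1 − 48.84) = 676.5·2·(48.84 − 9.647)
239.73 m = 53028  ⇒  m ≈ 221.2 g

m ≈ 221 g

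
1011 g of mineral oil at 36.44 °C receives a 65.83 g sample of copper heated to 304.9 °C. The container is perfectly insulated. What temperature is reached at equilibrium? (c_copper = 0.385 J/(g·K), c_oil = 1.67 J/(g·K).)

T_f ≈ 40.4 °C

|Q_copper| = |Q_oil|:
65.83*0.385*(304.9 − T) = 1011*1.67*(T − 36.44)
25.34(304.9 − T) = 1688.4(T − 36.44)
1713.7 T = 69252  ⇒  T ≈ 40.41 °C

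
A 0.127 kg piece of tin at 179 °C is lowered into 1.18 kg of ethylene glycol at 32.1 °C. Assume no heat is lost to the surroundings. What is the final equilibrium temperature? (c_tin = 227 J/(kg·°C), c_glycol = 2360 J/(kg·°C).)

Setting the total heat transfer to zero:
0.127*227*(T − 179) + 1.18*2360*(T − 32.1) = 0
28.83(T − 179) + 2784.8(T − 32.1) = 0
(28.83 + 2784.8) T = 28.83*179 + 2784.8*32.1
T = 94552/2813.6 ≈ 33.61 °C

T_f ≈ 33.6 °C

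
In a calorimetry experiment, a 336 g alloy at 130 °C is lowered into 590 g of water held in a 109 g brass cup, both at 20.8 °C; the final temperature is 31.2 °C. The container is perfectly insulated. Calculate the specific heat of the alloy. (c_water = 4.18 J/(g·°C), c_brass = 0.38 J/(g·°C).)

Setting the total heat transfer to zero:
336·c·(31.2 − 130) + 590·4.18·(31.2 − 20.8) + 109·0.38·(31.2 − 20.8) = 0
-33197 c = -26079
c = -26079/-33197 ≈ 0.7856 J/(g·°C)

c ≈ 0.786 J/(g·°C)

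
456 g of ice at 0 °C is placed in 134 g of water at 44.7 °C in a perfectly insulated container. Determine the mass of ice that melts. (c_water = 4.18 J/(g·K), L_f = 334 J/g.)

m_melted ≈ 75 g

Heat available from the water dropping to 0 °C: 134·4.18·44.7 = 25037 J.
Fully melting the ice requires m_ice L_f = 456·334 = 152304 J.
Since 25037 < 152304 J, not all the ice melts; equilibrium is at 0 °C.
m_melted·334 = 25037  ⇒  m_melted ≈ 74.96 g.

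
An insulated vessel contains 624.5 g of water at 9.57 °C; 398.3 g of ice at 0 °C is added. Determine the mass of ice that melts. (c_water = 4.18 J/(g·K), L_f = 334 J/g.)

m_melted ≈ 74.8 g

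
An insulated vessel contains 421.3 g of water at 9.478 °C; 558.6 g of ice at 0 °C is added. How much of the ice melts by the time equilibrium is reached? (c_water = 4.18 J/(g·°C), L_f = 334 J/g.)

Heat available from the water dropping to 0 °C: 421.3×4.18×9.478 = 16691 J.
Melting all 558.6 g of ice would need 558.6×334 = 186572 J.
Since 16691 < 186572 J, not all the ice melts; equilibrium is at 0 °C.
Mass melted = 16691/334 ≈ 49.97 g.

m_melted ≈ 50 g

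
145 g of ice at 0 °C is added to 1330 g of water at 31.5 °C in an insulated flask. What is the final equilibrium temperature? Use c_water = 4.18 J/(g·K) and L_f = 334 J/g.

Heat gained plus heat lost sum to zero:
fusion: m_ice L_f = 145·334 = 48430; warm the meltwater: 606.1 T; water cools: 1330·4.18·(T − 31.5) = 5559.4(T − 31.5)
6165.5 T = 175121 − 48430 = 126691
T ≈ 20.55 °C. Since T > 0 °C, the all-ice-melts assumption holds.

T_f ≈ 20.5 °C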